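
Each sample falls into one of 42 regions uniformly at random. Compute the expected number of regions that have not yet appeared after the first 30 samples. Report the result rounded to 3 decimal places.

20.384

For each region, P(unseen after 30) = (41/42)^30 = 0.4853.
By linearity of expectation, E[unseen] = 42·(41/42)^30 = 20.3839.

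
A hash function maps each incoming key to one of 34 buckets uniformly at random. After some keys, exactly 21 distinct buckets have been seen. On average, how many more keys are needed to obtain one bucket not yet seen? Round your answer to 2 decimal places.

The number of keys until the next new bucket is geometric with success probability 13/34, so its mean is 34/13.
E = 34/13 = 2.615.

2.62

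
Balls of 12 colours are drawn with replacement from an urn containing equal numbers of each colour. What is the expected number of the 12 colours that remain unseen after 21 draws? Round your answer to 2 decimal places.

For each colour, P(unseen after 21) = (11/12)^21 = 0.161.
By linearity of expectation, E[unseen] = 12·(11/12)^21 = 1.930.

1.93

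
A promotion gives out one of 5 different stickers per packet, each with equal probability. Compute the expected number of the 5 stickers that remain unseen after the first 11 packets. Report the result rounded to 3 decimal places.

For each sticker, P(unseen after 11) = (4/5)^11 = 0.0859.
By linearity of expectation, E[unseen] = 5·(4/5)^11 = 0.4295.

0.429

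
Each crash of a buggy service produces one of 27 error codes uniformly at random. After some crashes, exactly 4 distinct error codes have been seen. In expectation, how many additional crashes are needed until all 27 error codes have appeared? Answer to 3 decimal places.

The wait to go from k to k+1 distinct error codes is geometric with mean 27/(27-k).
Sum over k = 4,...,26: E = 27/23 + 27/22 + 27/21 + ... + 27/2 + 27/1 = 100.8259.

100.826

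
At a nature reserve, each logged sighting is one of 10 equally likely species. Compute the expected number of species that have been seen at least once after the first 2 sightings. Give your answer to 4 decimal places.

1.9000

For each species, P(seen in 2 sightings) = 1 - (9/10)^2 = 0.19000.
By linearity of expectation, E[distinct seen] = 10·(1 - (9/10)^2) = 1.90000.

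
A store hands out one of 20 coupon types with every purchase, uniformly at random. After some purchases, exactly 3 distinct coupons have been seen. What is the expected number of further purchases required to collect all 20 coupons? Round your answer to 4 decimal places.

68.7911

With k distinct coupons already seen, the next new one takes an expected 20/(20-k) purchases.
Sum over k = 3,...,19: E = 20/17 + 20/16 + 20/15 + ... + 20/2 + 20/1 = 68.79105.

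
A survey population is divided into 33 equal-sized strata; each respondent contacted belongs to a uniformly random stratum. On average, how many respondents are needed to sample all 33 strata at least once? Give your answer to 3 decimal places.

Split into phases: going from k distinct to k+1 distinct takes on average 33/(33-k) respondents.
E[T] = 33/33 + 33/32 + 33/31 + ... + 33/2 + 33/1 = 33·H_{33}.
H_{33} = 4.0888, so E[T] = 134.9303.

134.930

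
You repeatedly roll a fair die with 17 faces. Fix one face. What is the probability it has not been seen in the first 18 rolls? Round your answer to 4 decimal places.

0.3358

Each roll misses the fixed face with probability (17-1)/17 = 16/17, independently.
P(still missing after 18) = (16/17)^18 = 0.33580.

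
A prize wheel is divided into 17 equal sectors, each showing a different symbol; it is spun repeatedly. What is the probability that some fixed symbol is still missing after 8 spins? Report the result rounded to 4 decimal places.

0.6157

On each spin the fixed symbol fails to appear with probability 16/17.
P(still missing after 8) = (16/17)^8 = 0.61570.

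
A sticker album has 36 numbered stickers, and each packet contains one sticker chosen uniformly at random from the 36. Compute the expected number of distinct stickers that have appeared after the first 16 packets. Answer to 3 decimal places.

For each sticker, P(seen in 16 packets) = 1 - (35/36)^16 = 0.3628.
By linearity of expectation, E[distinct seen] = 36·(1 - (35/36)^16) = 13.0622.

13.062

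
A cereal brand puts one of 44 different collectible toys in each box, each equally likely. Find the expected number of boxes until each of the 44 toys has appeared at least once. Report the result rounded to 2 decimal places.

Split into phases: going from k distinct to k+1 distinct takes on average 44/(44-k) boxes.
E[T] = 44/44 + 44/43 + 44/42 + ... + 44/2 + 44/1 = 44·H_{44}.
H_{44} = 4.373, so E[T] = 192.400.

192.40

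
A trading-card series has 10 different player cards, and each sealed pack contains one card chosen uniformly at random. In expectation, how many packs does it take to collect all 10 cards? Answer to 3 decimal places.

After k distinct cards have appeared, the next pack gives a new one with probability (10-k)/10, so the expected wait for the (k+1)-th is 10/(10-k).
E[T] = 10/10 + 10/9 + 10/8 + ... + 10/2 + 10/1 = 10·H_{10}.
H_{10} = 2.9290, so E[T] = 29.2897.

29.290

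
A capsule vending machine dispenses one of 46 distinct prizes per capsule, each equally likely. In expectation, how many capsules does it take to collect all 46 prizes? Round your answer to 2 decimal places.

The wait to go from k to k+1 distinct prizes is geometric with mean 46/(46-k).
E[T] = 46/46 + 46/45 + 46/44 + ... + 46/2 + 46/1 = 46·H_{46}.
H_{46} = 4.417, so E[T] = 203.168.

203.17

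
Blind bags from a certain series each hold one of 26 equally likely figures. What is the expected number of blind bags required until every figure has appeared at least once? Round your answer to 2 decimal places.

100.21

Split into phases: going from k distinct to k+1 distinct takes on average 26/(26-k) blind bags.
E[T] = 26/26 + 26/25 + 26/24 + ... + 26/2 + 26/1 = 26·H_{26}.
H_{26} = 3.854, so E[T] = 100.215.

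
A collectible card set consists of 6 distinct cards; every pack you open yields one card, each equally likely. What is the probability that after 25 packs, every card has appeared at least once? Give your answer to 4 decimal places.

0.9377

By inclusion–exclusion over which cards are missing,
P(all seen) = Σ_{j=0}^{6} (-1)^j C(6,j)((6-j)/6)^25
= 1.00000 - 0.06290 + 0.00059 - 0.00000 + 0.00000 - 0.00000 + 0.00000
= 0.93770.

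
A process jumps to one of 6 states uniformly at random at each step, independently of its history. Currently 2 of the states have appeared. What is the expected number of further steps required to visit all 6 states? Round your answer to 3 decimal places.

The wait to go from k to k+1 distinct states is geometric with mean 6/(6-k).
Sum over k = 2,...,5: E = 6/4 + 6/3 + 6/2 + 6/1 = 12.5000.

12.500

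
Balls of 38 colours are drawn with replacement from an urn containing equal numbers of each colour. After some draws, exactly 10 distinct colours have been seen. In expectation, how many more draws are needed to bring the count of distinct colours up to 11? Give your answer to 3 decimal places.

1.357

With k distinct colours already seen, the next new one takes an expected 38/(38-k) draws.
Only the k = 10 term is needed: E = 38/28 = 1.3571.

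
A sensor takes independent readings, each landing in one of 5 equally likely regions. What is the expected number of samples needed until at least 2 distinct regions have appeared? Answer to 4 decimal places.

Going from k to k+1 distinct takes a geometric number of samples with mean 5/(5-k).
Sum over k = 0,...,1: E = 5/5 + 5/4 = 2.25000.

2.2500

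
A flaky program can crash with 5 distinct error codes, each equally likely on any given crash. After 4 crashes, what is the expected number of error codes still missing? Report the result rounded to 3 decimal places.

For each error code, P(unseen after 4) = (4/5)^4 = 0.4096.
By linearity of expectation, E[unseen] = 5·(4/5)^4 = 2.0480.

2.048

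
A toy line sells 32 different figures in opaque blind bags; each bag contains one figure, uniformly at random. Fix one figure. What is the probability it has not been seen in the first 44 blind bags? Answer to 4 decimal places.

On each blind bag the fixed figure fails to appear with probability 31/32.
P(still missing after 44) = (31/32)^44 = 0.24735.

0.2474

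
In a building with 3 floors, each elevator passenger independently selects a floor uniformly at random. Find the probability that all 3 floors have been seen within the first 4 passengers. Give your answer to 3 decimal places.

Let A_i be the event that floor i is missing after 4 passengers. By inclusion–exclusion on the A_i,
P(all seen) = Σ_{j=0}^{3} (-1)^j C(3,j)((3-j)/3)^4
= 1.0000 - 0.5926 + 0.0370 - 0.0000
= 0.4444.

0.444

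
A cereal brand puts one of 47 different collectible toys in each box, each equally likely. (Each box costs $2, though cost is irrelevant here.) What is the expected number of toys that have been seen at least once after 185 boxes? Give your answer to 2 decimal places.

46.12

For each toy, P(seen in 185 boxes) = 1 - (46/47)^185 = 0.981.
By linearity of expectation, E[distinct seen] = 47·(1 - (46/47)^185) = 46.121.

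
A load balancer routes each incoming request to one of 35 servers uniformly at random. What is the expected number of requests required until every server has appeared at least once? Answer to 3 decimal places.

145.137

The wait to go from k to k+1 distinct servers is geometric with mean 35/(35-k).
E[T] = 35/35 + 35/34 + 35/33 + ... + 35/2 + 35/1 = 35·H_{35}.
H_{35} = 4.1468, so E[T] = 145.1373.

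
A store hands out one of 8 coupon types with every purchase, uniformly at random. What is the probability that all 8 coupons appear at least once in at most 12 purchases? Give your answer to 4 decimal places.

0.0933

By inclusion–exclusion over which coupons are missing,
P(all seen) = Σ_{j=0}^{8} (-1)^j C(8,j)((8-j)/8)^12
= 1.00000 - 1.61134 + 0.88694 - 0.19895 + 0.01709 - 0.00043 + 0.00000 - 0.00000 + 0.00000
= 0.09331.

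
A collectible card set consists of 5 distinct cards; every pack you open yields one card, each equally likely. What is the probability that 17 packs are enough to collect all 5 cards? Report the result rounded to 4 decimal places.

0.8891

By inclusion–exclusion over which cards are missing,
P(all seen) = Σ_{j=0}^{5} (-1)^j C(5,j)((5-j)/5)^17
= 1.00000 - 0.11259 + 0.00169 - 0.00000 + 0.00000 - 0.00000
= 0.88910.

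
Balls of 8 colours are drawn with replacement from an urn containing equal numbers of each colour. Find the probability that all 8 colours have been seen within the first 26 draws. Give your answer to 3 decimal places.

By inclusion–exclusion over which colours are missing,
P(all seen) = Σ_{j=0}^{8} (-1)^j C(8,j)((8-j)/8)^26
= 1.0000 - 0.2485 + 0.0158 - 0.0003 + 0.0000 - 0.0000 + 0.0000 - 0.0000 + 0.0000
= 0.7670.

0.767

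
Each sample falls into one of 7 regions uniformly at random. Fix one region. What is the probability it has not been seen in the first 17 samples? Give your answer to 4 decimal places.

Each sample misses the fixed region with probability (7-1)/7 = 6/7, independently.
P(still missing after 17) = (6/7)^17 = 0.07276.

0.0728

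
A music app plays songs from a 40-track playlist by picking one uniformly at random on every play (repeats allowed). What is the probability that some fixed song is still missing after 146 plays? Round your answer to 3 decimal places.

0.025

Each play misses the fixed song with probability (40-1)/40 = 39/40, independently.
P(still missing after 146) = (39/40)^146 = 0.0248.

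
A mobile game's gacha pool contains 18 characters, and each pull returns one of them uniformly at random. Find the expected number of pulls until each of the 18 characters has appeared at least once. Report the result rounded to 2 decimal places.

62.91

After k distinct characters have appeared, the next pull gives a new one with probability (18-k)/18, so the expected wait for the (k+1)-th is 18/(18-k).
E[T] = 18/18 + 18/17 + 18/16 + ... + 18/2 + 18/1 = 18·H_{18}.
H_{18} = 3.495, so E[T] = 62.912.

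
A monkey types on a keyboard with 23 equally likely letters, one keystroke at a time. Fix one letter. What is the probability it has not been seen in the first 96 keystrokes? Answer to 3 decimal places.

0.014

On each keystroke the fixed letter fails to appear with probability 22/23.
P(still missing after 96) = (22/23)^96 = 0.0140.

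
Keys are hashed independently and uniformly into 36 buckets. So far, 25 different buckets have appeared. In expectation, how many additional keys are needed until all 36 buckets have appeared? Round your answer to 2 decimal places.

The wait to go from k to k+1 distinct buckets is geometric with mean 36/(36-k).
Sum over k = 25,...,35: E = 36/11 + 36/10 + 36/9 + ... + 36/2 + 36/1 = 108.716.

108.72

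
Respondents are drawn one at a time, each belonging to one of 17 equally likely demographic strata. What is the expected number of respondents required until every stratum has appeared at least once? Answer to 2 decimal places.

After k distinct strata have appeared, the next respondent gives a new one with probability (17-k)/17, so the expected wait for the (k+1)-th is 17/(17-k).
E[T] = 17/17 + 17/16 + 17/15 + ... + 17/2 + 17/1 = 17·H_{17}.
H_{17} = 3.440, so E[T] = 58.472.

58.47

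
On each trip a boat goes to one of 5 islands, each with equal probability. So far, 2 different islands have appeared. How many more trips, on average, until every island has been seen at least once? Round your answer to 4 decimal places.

From k distinct to k+1 distinct takes on average 5/(5-k) trips.
Sum over k = 2,...,4: E = 5/3 + 5/2 + 5/1 = 9.16667.

9.1667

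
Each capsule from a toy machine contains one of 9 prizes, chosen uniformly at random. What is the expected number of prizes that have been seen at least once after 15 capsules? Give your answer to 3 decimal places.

7.462

For each prize, P(seen in 15 capsules) = 1 - (8/9)^15 = 0.8291.
By linearity of expectation, E[distinct seen] = 9·(1 - (8/9)^15) = 7.4620.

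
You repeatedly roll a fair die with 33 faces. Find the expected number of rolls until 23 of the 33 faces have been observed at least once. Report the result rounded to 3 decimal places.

With k distinct faces already seen, the next new one arrives after an expected 33/(33-k) rolls.
Sum over k = 0,...,22: E = 33/33 + 33/32 + 33/31 + ... + 33/12 + 33/11 = 38.2744.

38.274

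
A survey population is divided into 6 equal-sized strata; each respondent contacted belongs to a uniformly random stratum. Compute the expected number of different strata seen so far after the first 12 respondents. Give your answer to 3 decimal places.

5.327

For each stratum, P(seen in 12 respondents) = 1 - (5/6)^12 = 0.8878.
By linearity of expectation, E[distinct seen] = 6·(1 - (5/6)^12) = 5.3271.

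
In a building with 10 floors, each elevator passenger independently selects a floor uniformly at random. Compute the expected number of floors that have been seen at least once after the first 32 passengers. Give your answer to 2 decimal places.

For each floor, P(seen in 32 passengers) = 1 - (9/10)^32 = 0.966.
By linearity of expectation, E[distinct seen] = 10·(1 - (9/10)^32) = 9.657.

9.66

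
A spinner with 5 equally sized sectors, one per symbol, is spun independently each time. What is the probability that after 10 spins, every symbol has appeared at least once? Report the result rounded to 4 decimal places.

Let A_i be the event that symbol i is missing after 10 spins. By inclusion–exclusion on the A_i,
P(all seen) = Σ_{j=0}^{5} (-1)^j C(5,j)((5-j)/5)^10
= 1.00000 - 0.53687 + 0.06047 - 0.00105 + 0.00000 - 0.00000
= 0.52255.

0.5225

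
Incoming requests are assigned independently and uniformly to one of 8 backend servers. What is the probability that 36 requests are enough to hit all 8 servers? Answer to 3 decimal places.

Let A_i be the event that server i is missing after 36 requests. By inclusion–exclusion on the A_i,
P(all seen) = Σ_{j=0}^{8} (-1)^j C(8,j)((8-j)/8)^36
= 1.0000 - 0.0654 + 0.0009 - 0.0000 + 0.0000 - 0.0000 + 0.0000 - 0.0000 + 0.0000
= 0.9355.

0.936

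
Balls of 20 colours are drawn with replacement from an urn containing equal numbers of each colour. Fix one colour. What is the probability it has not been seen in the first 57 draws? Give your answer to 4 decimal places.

Each draw misses the fixed colour with probability (20-1)/20 = 19/20, independently.
P(still missing after 57) = (19/20)^57 = 0.05373.

0.0537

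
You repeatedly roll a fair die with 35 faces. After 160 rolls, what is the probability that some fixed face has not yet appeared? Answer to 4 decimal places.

On each roll the fixed face fails to appear with probability 34/35.
P(still missing after 160) = (34/35)^160 = 0.00968.

0.0097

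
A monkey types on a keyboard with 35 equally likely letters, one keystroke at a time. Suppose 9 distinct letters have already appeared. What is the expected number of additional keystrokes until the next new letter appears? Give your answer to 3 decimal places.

1.346

Each keystroke yields a new letter with probability (35-9)/35 = 26/35, so the wait is geometric with mean 35/26.
E = 35/26 = 1.3462.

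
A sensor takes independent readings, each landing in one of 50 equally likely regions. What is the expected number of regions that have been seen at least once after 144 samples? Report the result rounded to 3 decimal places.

For each region, P(seen in 144 samples) = 1 - (49/50)^144 = 0.9455.
By linearity of expectation, E[distinct seen] = 50·(1 - (49/50)^144) = 47.2740.

47.274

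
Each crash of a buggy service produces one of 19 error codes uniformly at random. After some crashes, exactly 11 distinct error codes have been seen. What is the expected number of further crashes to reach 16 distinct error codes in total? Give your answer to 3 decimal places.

16.806

With k distinct error codes already seen, the next new one takes an expected 19/(19-k) crashes.
Sum over k = 11,...,15: E = 19/8 + 19/7 + 19/6 + 19/5 + 19/4 = 16.8060.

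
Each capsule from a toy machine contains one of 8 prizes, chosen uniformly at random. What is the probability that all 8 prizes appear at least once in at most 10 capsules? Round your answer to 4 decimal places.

0.0282

Let A_i be the event that prize i is missing after 10 capsules. By inclusion–exclusion on the A_i,
P(all seen) = Σ_{j=0}^{8} (-1)^j C(8,j)((8-j)/8)^10
= 1.00000 - 2.10460 + 1.57678 - 0.50932 + 0.06836 - 0.00308 + 0.00003 - 0.00000 + 0.00000
= 0.02816.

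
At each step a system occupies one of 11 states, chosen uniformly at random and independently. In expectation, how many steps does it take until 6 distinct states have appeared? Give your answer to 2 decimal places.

With k distinct states already seen, the next new one arrives after an expected 11/(11-k) steps.
Sum over k = 0,...,5: E = 11/11 + 11/10 + 11/9 + 11/8 + 11/7 + 11/6 = 8.102.

8.10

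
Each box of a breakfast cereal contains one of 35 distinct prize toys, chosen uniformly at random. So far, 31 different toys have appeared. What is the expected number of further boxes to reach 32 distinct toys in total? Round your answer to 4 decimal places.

8.7500

From k distinct to k+1 distinct takes on average 35/(35-k) boxes.
Only the k = 31 term is needed: E = 35/4 = 8.75000.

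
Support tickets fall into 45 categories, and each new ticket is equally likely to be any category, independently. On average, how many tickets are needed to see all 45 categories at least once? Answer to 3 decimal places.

197.773

After k distinct categories have appeared, the next ticket gives a new one with probability (45-k)/45, so the expected wait for the (k+1)-th is 45/(45-k).
E[T] = 45/45 + 45/44 + 45/43 + ... + 45/2 + 45/1 = 45·H_{45}.
H_{45} = 4.3949, so E[T] = 197.7727.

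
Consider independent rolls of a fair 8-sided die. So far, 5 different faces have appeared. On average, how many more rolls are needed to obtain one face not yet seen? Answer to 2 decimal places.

The number of rolls until the next new face is geometric with success probability 3/8, so its mean is 8/3.
E = 8/3 = 2.667.

2.67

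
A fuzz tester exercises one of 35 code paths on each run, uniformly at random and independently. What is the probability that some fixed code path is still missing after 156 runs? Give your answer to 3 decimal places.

0.011

Each run misses the fixed code path with probability (35-1)/35 = 34/35, independently.
P(still missing after 156) = (34/35)^156 = 0.0109.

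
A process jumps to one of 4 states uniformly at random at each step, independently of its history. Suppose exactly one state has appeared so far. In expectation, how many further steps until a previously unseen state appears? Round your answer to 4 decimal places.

1.3333

The number of steps until the next new state is geometric with success probability 3/4, so its mean is 4/3.
E = 4/3 = 1.33333.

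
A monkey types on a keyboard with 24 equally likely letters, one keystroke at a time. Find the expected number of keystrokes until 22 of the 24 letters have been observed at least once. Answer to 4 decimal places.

Going from k to k+1 distinct takes a geometric number of keystrokes with mean 24/(24-k).
Sum over k = 0,...,21: E = 24/24 + 24/23 + 24/22 + ... + 24/4 + 24/3 = 54.62300.

54.6230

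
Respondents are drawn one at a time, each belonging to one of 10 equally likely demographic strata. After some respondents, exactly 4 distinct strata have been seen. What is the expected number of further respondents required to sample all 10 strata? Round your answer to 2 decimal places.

From k distinct to k+1 distinct takes on average 10/(10-k) respondents.
Sum over k = 4,...,9: E = 10/6 + 10/5 + 10/4 + 10/3 + 10/2 + 10/1 = 24.500.

24.50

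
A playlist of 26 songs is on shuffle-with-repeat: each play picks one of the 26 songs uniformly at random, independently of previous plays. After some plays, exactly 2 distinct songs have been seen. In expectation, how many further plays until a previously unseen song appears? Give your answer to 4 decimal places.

1.0833

The number of plays until the next new song is geometric with success probability 24/26, so its mean is 26/24.
E = 26/24 = 1.08333.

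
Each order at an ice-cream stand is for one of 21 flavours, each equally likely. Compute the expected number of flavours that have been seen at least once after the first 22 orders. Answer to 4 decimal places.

13.8212

For each flavour, P(seen in 22 orders) = 1 - (20/21)^22 = 0.65815.
By linearity of expectation, E[distinct seen] = 21·(1 - (20/21)^22) = 13.82115.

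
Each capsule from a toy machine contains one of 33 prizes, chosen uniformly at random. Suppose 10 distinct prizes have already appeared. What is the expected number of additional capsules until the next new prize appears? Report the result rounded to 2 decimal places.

The number of capsules until the next new prize is geometric with success probability 23/33, so its mean is 33/23.
E = 33/23 = 1.435.

1.43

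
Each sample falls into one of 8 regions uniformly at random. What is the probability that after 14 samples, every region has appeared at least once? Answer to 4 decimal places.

By inclusion–exclusion over which regions are missing,
P(all seen) = Σ_{j=0}^{8} (-1)^j C(8,j)((8-j)/8)^14
= 1.00000 - 1.23368 + 0.49890 - 0.07772 + 0.00427 - 0.00006 + 0.00000 - 0.00000 + 0.00000
= 0.19172.

0.1917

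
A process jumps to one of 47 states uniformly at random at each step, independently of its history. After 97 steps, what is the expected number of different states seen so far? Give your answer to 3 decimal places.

For each state, P(seen in 97 steps) = 1 - (46/47)^97 = 0.8758.
By linearity of expectation, E[distinct seen] = 47·(1 - (46/47)^97) = 41.1640.

41.164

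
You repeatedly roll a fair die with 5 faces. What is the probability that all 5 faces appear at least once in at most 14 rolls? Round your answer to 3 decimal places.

0.788

Let A_i be the event that face i is missing after 14 rolls. By inclusion–exclusion on the A_i,
P(all seen) = Σ_{j=0}^{5} (-1)^j C(5,j)((5-j)/5)^14
= 1.0000 - 0.2199 + 0.0078 - 0.0000 + 0.0000 - 0.0000
= 0.7879.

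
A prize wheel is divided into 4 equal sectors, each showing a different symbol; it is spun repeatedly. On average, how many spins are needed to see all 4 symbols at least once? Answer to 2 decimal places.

The wait to go from k to k+1 distinct symbols is geometric with mean 4/(4-k).
E[T] = 4/4 + 4/3 + 4/2 + 4/1 = 4·H_{4}.
H_{4} = 2.083, so E[T] = 8.333.

8.33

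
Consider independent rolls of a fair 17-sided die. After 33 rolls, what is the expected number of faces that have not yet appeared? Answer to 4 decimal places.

2.2993

For each face, P(unseen after 33) = (16/17)^33 = 0.13525.
By linearity of expectation, E[unseen] = 17·(16/17)^33 = 2.29929.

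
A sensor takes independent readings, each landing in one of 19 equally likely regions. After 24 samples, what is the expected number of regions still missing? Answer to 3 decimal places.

5.190

For each region, P(unseen after 24) = (18/19)^24 = 0.2732.
By linearity of expectation, E[unseen] = 19·(18/19)^24 = 5.1905.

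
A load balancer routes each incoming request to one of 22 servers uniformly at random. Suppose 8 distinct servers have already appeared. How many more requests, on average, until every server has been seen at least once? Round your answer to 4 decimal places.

From k distinct to k+1 distinct takes on average 22/(22-k) requests.
Sum over k = 8,...,21: E = 22/14 + 22/13 + 22/12 + ... + 22/2 + 22/1 = 71.53437.

71.5344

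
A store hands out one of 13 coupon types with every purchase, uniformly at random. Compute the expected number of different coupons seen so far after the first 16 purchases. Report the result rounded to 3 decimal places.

9.388

For each coupon, P(seen in 16 purchases) = 1 - (12/13)^16 = 0.7222.
By linearity of expectation, E[distinct seen] = 13·(1 - (12/13)^16) = 9.3880.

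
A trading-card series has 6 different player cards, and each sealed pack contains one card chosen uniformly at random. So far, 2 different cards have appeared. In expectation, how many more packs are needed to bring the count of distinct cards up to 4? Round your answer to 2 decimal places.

The wait to go from k to k+1 distinct cards is geometric with mean 6/(6-k).
Sum over k = 2,...,3: E = 6/4 + 6/3 = 3.500.

3.50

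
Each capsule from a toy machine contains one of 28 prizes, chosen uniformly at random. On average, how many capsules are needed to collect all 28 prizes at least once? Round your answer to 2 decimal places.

The wait to go from k to k+1 distinct prizes is geometric with mean 28/(28-k).
E[T] = 28/28 + 28/27 + 28/26 + ... + 28/2 + 28/1 = 28·H_{28}.
H_{28} = 3.927, so E[T] = 109.961.

109.96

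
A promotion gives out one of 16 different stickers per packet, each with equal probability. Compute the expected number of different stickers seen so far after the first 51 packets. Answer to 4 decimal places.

For each sticker, P(seen in 51 packets) = 1 - (15/16)^51 = 0.96280.
By linearity of expectation, E[distinct seen] = 16·(1 - (15/16)^51) = 15.40481.

15.4048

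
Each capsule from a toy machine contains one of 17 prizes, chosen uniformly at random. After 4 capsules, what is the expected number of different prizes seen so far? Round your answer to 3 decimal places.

For each prize, P(seen in 4 capsules) = 1 - (16/17)^4 = 0.2153.
By linearity of expectation, E[distinct seen] = 17·(1 - (16/17)^4) = 3.6607.

3.661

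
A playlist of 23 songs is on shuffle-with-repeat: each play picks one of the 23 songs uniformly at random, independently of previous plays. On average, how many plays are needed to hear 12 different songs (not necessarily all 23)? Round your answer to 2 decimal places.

Going from k to k+1 distinct takes a geometric number of plays with mean 23/(23-k).
Sum over k = 0,...,11: E = 23/23 + 23/22 + 23/21 + ... + 23/13 + 23/12 = 16.432.

16.43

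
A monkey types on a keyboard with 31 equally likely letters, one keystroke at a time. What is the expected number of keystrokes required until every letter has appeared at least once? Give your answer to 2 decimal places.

124.84

After k distinct letters have appeared, the next keystroke gives a new one with probability (31-k)/31, so the expected wait for the (k+1)-th is 31/(31-k).
E[T] = 31/31 + 31/30 + 31/29 + ... + 31/2 + 31/1 = 31·H_{31}.
H_{31} = 4.027, so E[T] = 124.845.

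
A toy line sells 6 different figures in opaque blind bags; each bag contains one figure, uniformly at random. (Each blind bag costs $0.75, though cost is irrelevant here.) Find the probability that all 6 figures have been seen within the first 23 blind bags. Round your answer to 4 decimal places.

Let A_i be the event that figure i is missing after 23 blind bags. By inclusion–exclusion on the A_i,
P(all seen) = Σ_{j=0}^{6} (-1)^j C(6,j)((6-j)/6)^23
= 1.00000 - 0.09057 + 0.00134 - 0.00000 + 0.00000 - 0.00000 + 0.00000
= 0.91076.

0.9108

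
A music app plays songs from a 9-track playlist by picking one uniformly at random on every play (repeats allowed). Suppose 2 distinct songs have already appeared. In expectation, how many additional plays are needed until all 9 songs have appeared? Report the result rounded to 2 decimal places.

23.34

With k distinct songs already seen, the next new one takes an expected 9/(9-k) plays.
Sum over k = 2,...,8: E = 9/7 + 9/6 + 9/5 + ... + 9/2 + 9/1 = 23.336.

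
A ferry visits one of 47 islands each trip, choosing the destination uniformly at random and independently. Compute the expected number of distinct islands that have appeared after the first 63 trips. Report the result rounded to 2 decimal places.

34.88

For each island, P(seen in 63 trips) = 1 - (46/47)^63 = 0.742.
By linearity of expectation, E[distinct seen] = 47·(1 - (46/47)^63) = 34.875.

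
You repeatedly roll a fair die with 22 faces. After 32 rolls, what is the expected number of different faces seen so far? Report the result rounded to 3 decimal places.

For each face, P(seen in 32 rolls) = 1 - (21/22)^32 = 0.7743.
By linearity of expectation, E[distinct seen] = 22·(1 - (21/22)^32) = 17.0351.

17.035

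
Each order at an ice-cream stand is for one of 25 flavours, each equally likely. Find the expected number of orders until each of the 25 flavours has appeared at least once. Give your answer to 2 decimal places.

The wait to go from k to k+1 distinct flavours is geometric with mean 25/(25-k).
E[T] = 25/25 + 25/24 + 25/23 + ... + 25/2 + 25/1 = 25·H_{25}.
H_{25} = 3.816, so E[T] = 95.399.

95.40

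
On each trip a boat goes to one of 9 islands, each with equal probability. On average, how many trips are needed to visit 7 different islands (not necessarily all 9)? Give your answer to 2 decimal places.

11.96

With k distinct islands already seen, the next new one arrives after an expected 9/(9-k) trips.
Sum over k = 0,...,6: E = 9/9 + 9/8 + 9/7 + ... + 9/4 + 9/3 = 11.961.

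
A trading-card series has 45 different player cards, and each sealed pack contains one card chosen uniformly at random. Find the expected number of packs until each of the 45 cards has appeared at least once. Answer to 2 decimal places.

197.77

After k distinct cards have appeared, the next pack gives a new one with probability (45-k)/45, so the expected wait for the (k+1)-th is 45/(45-k).
E[T] = 45/45 + 45/44 + 45/43 + ... + 45/2 + 45/1 = 45·H_{45}.
H_{45} = 4.395, so E[T] = 197.773.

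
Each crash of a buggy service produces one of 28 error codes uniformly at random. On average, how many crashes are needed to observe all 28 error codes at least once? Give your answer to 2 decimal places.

After k distinct error codes have appeared, the next crash gives a new one with probability (28-k)/28, so the expected wait for the (k+1)-th is 28/(28-k).
E[T] = 28/28 + 28/27 + 28/26 + ... + 28/2 + 28/1 = 28·H_{28}.
H_{28} = 3.927, so E[T] = 109.961.

109.96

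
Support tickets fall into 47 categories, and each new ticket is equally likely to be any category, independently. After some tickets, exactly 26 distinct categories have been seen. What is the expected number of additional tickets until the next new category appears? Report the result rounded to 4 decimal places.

2.2381

The number of tickets until the next new category is geometric with success probability 21/47, so its mean is 47/21.
E = 47/21 = 2.23810.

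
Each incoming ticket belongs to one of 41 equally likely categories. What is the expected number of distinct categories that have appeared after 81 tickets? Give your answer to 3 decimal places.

For each category, P(seen in 81 tickets) = 1 - (40/41)^81 = 0.8647.
By linearity of expectation, E[distinct seen] = 41·(1 - (40/41)^81) = 35.4518.

35.452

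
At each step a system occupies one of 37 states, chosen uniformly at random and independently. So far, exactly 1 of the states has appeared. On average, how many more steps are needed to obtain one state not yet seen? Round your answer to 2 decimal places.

1.03

The number of steps until the next new state is geometric with success probability 36/37, so its mean is 37/36.
E = 37/36 = 1.028.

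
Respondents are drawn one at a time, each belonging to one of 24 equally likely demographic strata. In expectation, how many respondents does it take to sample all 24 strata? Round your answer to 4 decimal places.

The wait to go from k to k+1 distinct strata is geometric with mean 24/(24-k).
E[T] = 24/24 + 24/23 + 24/22 + ... + 24/2 + 24/1 = 24·H_{24}.
H_{24} = 3.77596, so E[T] = 90.62300.

90.6230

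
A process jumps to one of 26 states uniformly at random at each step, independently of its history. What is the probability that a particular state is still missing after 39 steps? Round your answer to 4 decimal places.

Each step misses the fixed state with probability (26-1)/26 = 25/26, independently.
P(still missing after 39) = (25/26)^39 = 0.21662.

0.2166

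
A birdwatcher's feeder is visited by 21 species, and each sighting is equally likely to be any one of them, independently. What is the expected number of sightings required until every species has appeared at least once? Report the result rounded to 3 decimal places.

76.553

After k distinct species have appeared, the next sighting gives a new one with probability (21-k)/21, so the expected wait for the (k+1)-th is 21/(21-k).
E[T] = 21/21 + 21/20 + 21/19 + ... + 21/2 + 21/1 = 21·H_{21}.
H_{21} = 3.6454, so E[T] = 76.5525.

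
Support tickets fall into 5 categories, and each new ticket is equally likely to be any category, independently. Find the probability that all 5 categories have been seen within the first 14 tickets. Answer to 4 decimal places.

0.7879

By inclusion–exclusion over which categories are missing,
P(all seen) = Σ_{j=0}^{5} (-1)^j C(5,j)((5-j)/5)^14
= 1.00000 - 0.21990 + 0.00784 - 0.00003 + 0.00000 - 0.00000
= 0.78791.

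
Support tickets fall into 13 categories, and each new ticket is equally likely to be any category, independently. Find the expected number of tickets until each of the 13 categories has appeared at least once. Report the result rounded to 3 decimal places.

The wait to go from k to k+1 distinct categories is geometric with mean 13/(13-k).
E[T] = 13/13 + 13/12 + 13/11 + ... + 13/2 + 13/1 = 13·H_{13}.
H_{13} = 3.1801, so E[T] = 41.3417.

41.342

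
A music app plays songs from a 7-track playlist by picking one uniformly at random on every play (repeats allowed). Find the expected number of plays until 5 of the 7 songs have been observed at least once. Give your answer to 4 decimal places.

7.6500

Going from k to k+1 distinct takes a geometric number of plays with mean 7/(7-k).
Sum over k = 0,...,4: E = 7/7 + 7/6 + 7/5 + 7/4 + 7/3 = 7.65000.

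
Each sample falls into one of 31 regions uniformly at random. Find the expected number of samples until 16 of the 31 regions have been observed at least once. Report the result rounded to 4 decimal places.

With k distinct regions already seen, the next new one arrives after an expected 31/(31-k) samples.
Sum over k = 0,...,15: E = 31/31 + 31/30 + 31/29 + ... + 31/17 + 31/16 = 21.97950.

21.9795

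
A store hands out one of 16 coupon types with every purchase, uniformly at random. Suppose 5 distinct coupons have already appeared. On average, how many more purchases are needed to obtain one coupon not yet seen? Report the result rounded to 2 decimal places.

The number of purchases until the next new coupon is geometric with success probability 11/16, so its mean is 16/11.
E = 16/11 = 1.455.

1.45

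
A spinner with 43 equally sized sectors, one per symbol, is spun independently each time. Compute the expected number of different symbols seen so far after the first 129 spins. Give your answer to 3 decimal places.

For each symbol, P(seen in 129 spins) = 1 - (42/43)^129 = 0.9519.
By linearity of expectation, E[distinct seen] = 43·(1 - (42/43)^129) = 40.9337.

40.934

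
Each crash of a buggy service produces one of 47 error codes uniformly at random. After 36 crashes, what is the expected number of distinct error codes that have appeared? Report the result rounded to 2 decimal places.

25.33

For each error code, P(seen in 36 crashes) = 1 - (46/47)^36 = 0.539.
By linearity of expectation, E[distinct seen] = 47·(1 - (46/47)^36) = 25.330.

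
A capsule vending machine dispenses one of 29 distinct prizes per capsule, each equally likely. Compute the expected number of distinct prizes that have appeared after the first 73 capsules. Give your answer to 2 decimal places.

26.76

For each prize, P(seen in 73 capsules) = 1 - (28/29)^73 = 0.923.
By linearity of expectation, E[distinct seen] = 29·(1 - (28/29)^73) = 26.762.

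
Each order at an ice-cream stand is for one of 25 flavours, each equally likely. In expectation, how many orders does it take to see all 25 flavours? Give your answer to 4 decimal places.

The wait to go from k to k+1 distinct flavours is geometric with mean 25/(25-k).
E[T] = 25/25 + 25/24 + 25/23 + ... + 25/2 + 25/1 = 25·H_{25}.
H_{25} = 3.81596, so E[T] = 95.39895.

95.3990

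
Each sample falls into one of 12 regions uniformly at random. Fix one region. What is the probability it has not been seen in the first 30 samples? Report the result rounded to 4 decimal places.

0.0735

On each sample the fixed region fails to appear with probability 11/12.
P(still missing after 30) = (11/12)^30 = 0.07351.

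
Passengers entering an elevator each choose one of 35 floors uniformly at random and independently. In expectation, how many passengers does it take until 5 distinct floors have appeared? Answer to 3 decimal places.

5.313

With k distinct floors already seen, the next new one arrives after an expected 35/(35-k) passengers.
Sum over k = 0,...,4: E = 35/35 + 35/34 + 35/33 + 35/32 + 35/31 = 5.3128.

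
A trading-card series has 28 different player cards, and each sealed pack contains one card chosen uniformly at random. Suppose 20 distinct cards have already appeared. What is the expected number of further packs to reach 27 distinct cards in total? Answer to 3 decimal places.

48.100

With k distinct cards already seen, the next new one takes an expected 28/(28-k) packs.
Sum over k = 20,...,26: E = 28/8 + 28/7 + 28/6 + ... + 28/3 + 28/2 = 48.1000.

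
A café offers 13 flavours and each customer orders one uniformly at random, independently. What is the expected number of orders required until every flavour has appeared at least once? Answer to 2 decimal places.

41.34

After k distinct flavours have appeared, the next order gives a new one with probability (13-k)/13, so the expected wait for the (k+1)-th is 13/(13-k).
E[T] = 13/13 + 13/12 + 13/11 + ... + 13/2 + 13/1 = 13·H_{13}.
H_{13} = 3.180, so E[T] = 41.342.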